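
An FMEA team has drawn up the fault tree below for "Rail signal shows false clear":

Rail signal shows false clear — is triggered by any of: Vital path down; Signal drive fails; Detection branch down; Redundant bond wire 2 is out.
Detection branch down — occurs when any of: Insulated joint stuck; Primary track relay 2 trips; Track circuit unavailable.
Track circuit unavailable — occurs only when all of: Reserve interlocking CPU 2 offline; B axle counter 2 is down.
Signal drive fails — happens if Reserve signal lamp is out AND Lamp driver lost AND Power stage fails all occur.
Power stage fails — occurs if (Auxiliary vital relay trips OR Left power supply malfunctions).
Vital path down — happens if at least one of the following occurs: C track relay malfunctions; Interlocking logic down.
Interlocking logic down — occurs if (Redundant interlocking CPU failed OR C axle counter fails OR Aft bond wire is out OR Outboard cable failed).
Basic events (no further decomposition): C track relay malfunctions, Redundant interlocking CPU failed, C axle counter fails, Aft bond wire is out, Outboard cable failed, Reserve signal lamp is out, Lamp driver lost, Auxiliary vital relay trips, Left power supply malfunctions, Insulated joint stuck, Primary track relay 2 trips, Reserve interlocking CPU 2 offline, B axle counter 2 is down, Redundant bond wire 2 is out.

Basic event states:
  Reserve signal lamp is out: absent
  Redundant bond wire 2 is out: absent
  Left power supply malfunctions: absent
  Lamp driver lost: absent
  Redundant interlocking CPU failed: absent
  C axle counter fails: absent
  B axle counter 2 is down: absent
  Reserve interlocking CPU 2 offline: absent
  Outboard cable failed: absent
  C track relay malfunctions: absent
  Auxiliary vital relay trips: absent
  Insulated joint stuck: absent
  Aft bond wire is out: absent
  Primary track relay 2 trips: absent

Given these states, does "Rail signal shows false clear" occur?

No

Interlocking logic down [OR]: Redundant interlocking CPU failed=not, C axle counter fails=not, Aft bond wire is out=not, Outboard cable failed=not → no input occurs → does not occur.
Vital path down [OR]: C track relay malfunctions=not, Interlocking logic down=not → no input occurs → does not occur.
Power stage fails [OR]: Auxiliary vital relay trips=not, Left power supply malfunctions=not → no input occurs → does not occur.
Signal drive fails [AND]: Reserve signal lamp is out=not, Lamp driver lost=not, Power stage fails=not → not all inputs occur → does not occur.
Track circuit unavailable [AND]: Reserve interlocking CPU 2 offline=not, B axle counter 2 is down=not → not all inputs occur → does not occur.
Detection branch down [OR]: Insulated joint stuck=not, Primary track relay 2 trips=not, Track circuit unavailable=not → no input occurs → does not occur.
Rail signal shows false clear [OR]: Vital path down=not, Signal drive fails=not, Detection branch down=not, Redundant bond wire 2 is out=not → no input occurs → does not occur.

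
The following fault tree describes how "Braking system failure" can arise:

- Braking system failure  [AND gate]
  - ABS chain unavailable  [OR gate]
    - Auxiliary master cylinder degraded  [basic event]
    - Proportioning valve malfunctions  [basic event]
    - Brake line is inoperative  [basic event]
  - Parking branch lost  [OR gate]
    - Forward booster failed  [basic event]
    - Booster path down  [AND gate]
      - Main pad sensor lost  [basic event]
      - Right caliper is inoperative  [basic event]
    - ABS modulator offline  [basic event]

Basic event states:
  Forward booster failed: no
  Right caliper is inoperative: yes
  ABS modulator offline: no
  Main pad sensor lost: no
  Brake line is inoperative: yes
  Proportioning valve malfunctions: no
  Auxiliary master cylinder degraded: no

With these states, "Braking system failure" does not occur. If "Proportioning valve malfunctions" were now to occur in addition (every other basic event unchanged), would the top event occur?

Counterfactual: set "Proportioning valve malfunctions" to occurred.
ABS chain unavailable [OR]: Auxiliary master cylinder degraded=not, Proportioning valve malfunctions=occurs, Brake line is inoperative=occurs → at least one input occurs → occurs.
Booster path down [AND]: Main pad sensor lost=not, Right caliper is inoperative=occurs → not all inputs occur → does not occur.
Parking branch lost [OR]: Forward booster failed=not, Booster path down=not, ABS modulator offline=not → no input occurs → does not occur.
Braking system failure [AND]: ABS chain unavailable=occurs, Parking branch lost=not → not all inputs occur → does not occur.

No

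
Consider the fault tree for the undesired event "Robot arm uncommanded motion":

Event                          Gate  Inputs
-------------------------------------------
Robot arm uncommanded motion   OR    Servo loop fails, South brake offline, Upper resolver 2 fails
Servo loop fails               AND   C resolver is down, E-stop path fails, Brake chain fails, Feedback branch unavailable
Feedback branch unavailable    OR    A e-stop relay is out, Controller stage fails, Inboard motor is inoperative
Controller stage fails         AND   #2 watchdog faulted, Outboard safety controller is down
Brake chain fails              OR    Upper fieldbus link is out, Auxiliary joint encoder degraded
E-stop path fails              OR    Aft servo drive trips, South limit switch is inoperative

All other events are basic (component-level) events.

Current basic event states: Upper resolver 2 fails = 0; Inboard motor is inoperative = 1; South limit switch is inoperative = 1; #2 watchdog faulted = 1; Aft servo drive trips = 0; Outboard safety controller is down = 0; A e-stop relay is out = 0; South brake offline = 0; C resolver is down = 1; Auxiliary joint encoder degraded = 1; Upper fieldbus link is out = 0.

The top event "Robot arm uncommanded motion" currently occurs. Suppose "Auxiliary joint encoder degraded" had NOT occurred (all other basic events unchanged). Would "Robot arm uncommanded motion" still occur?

No

Counterfactual: set "Auxiliary joint encoder degraded" to not occurred.
E-stop path fails [OR]: Aft servo drive trips=not, South limit switch is inoperative=occurs → at least one input occurs → occurs.
Brake chain fails [OR]: Upper fieldbus link is out=not, Auxiliary joint encoder degraded=not → no input occurs → does not occur.
Controller stage fails [AND]: #2 watchdog faulted=occurs, Outboard safety controller is down=not → not all inputs occur → does not occur.
Feedback branch unavailable [OR]: A e-stop relay is out=not, Controller stage fails=not, Inboard motor is inoperative=occurs → at least one input occurs → occurs.
Servo loop fails [AND]: C resolver is down=occurs, E-stop path fails=occurs, Brake chain fails=not, Feedback branch unavailable=occurs → not all inputs occur → does not occur.
Robot arm uncommanded motion [OR]: Servo loop fails=not, South brake offline=not, Upper resolver 2 fails=not → no input occurs → does not occur.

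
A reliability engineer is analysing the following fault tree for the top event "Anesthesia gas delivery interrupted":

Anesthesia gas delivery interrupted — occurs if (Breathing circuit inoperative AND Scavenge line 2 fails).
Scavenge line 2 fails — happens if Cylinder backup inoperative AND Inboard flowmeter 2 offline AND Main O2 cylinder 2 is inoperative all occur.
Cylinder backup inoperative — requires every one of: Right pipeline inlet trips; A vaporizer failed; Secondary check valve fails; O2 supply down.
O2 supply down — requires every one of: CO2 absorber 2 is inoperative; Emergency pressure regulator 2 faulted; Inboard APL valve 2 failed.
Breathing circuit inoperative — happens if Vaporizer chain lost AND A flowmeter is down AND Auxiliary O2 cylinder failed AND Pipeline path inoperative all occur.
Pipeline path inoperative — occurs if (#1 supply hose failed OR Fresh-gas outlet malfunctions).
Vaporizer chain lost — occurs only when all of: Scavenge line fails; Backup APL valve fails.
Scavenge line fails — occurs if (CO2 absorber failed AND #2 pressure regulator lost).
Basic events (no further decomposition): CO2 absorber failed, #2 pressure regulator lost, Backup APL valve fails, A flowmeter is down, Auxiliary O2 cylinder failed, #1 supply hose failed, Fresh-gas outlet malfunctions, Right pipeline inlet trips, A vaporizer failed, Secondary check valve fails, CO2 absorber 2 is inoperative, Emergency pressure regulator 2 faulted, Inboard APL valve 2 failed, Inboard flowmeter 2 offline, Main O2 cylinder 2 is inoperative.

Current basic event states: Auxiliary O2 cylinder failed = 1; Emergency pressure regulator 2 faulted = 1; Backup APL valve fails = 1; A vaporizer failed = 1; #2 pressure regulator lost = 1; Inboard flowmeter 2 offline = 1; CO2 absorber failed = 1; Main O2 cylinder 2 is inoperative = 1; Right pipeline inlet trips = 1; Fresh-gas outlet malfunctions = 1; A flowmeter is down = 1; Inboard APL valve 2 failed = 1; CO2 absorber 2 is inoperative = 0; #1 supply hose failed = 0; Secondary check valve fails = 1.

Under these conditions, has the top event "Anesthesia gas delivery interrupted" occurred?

Scavenge line fails [AND]: CO2 absorber failed=occurs, #2 pressure regulator lost=occurs → all inputs occur → occurs.
Vaporizer chain lost [AND]: Scavenge line fails=occurs, Backup APL valve fails=occurs → all inputs occur → occurs.
Pipeline path inoperative [OR]: #1 supply hose failed=not, Fresh-gas outlet malfunctions=occurs → at least one input occurs → occurs.
Breathing circuit inoperative [AND]: Vaporizer chain lost=occurs, A flowmeter is down=occurs, Auxiliary O2 cylinder failed=occurs, Pipeline path inoperative=occurs → all inputs occur → occurs.
O2 supply down [AND]: CO2 absorber 2 is inoperative=not, Emergency pressure regulator 2 faulted=occurs, Inboard APL valve 2 failed=occurs → not all inputs occur → does not occur.
Cylinder backup inoperative [AND]: Right pipeline inlet trips=occurs, A vaporizer failed=occurs, Secondary check valve fails=occurs, O2 supply down=not → not all inputs occur → does not occur.
Scavenge line 2 fails [AND]: Cylinder backup inoperative=not, Inboard flowmeter 2 offline=occurs, Main O2 cylinder 2 is inoperative=occurs → not all inputs occur → does not occur.
Anesthesia gas delivery interrupted [AND]: Breathing circuit inoperative=occurs, Scavenge line 2 fails=not → not all inputs occur → does not occur.

No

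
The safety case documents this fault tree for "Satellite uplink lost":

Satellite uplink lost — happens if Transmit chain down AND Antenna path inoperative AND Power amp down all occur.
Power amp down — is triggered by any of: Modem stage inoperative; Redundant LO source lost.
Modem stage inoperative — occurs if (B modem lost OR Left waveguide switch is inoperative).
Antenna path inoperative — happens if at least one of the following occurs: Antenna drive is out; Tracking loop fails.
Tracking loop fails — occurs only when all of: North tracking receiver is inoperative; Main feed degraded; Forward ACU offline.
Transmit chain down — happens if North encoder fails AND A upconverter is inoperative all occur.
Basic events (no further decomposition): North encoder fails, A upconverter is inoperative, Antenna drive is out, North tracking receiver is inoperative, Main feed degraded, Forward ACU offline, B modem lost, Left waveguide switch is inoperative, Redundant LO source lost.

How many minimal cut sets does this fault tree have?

6

Transmit chain down [AND]: one cut set from each child combined → 1 × 1 = 1 cut set(s).
Tracking loop fails [AND]: one cut set from each child combined → 1 × 1 × 1 = 1 cut set(s).
Antenna path inoperative [OR]: union of children's cut sets → 2 cut set(s).
Modem stage inoperative [OR]: union of children's cut sets → 2 cut set(s).
Power amp down [OR]: union of children's cut sets → 3 cut set(s).
Satellite uplink lost [AND]: one cut set from each child combined → 1 × 2 × 3 = 6 cut set(s).
Minimal cut sets: {A upconverter is inoperative, Antenna drive is out, B modem lost, North encoder fails}; {A upconverter is inoperative, Antenna drive is out, Left waveguide switch is inoperative, North encoder fails}; {A upconverter is inoperative, Antenna drive is out, North encoder fails, Redundant LO source lost}; {A upconverter is inoperative, B modem lost, Forward ACU offline, Main feed degraded, North encoder fails, North tracking receiver is inoperative}; {A upconverter is inoperative, Forward ACU offline, Left waveguide switch is inoperative, Main feed degraded, North encoder fails, North tracking receiver is inoperative}; {A upconverter is inoperative, Forward ACU offline, Main feed degraded, North encoder fails, North tracking receiver is inoperative, Redundant LO source lost}.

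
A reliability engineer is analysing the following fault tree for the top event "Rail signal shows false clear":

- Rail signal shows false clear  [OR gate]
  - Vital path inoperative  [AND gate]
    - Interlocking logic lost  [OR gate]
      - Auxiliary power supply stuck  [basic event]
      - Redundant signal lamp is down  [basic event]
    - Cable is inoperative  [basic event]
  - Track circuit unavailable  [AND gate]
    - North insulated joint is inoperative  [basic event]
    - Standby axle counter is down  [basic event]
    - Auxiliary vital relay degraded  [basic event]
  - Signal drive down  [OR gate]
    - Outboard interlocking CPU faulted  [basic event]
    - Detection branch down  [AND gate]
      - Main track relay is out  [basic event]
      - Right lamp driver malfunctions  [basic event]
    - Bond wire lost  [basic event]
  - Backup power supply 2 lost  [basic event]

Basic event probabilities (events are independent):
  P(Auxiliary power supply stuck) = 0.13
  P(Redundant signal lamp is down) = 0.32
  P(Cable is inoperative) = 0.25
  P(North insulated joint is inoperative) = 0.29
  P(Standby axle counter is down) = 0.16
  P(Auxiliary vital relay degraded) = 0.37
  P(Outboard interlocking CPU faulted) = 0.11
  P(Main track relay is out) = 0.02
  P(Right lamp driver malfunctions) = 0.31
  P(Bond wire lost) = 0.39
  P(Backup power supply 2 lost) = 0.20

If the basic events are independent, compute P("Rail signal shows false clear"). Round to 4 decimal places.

0.6191

P(Interlocking logic lost) [OR] = 1 − (1−0.13) × (1−0.32) = 0.408400
P(Vital path inoperative) [AND] = 0.408400 × 0.25 = 0.102100
P(Track circuit unavailable) [AND] = 0.29 × 0.16 × 0.37 = 0.017168
P(Detection branch down) [AND] = 0.02 × 0.31 = 0.006200
P(Signal drive down) [OR] = 1 − (1−0.11) × (1−0.006200) × (1−0.39) = 0.460466
P(Rail signal shows false clear) [OR] = 1 − (1−0.102100) × (1−0.017168) × (1−0.460466) × (1−0.20) = 0.619096
Rounded to 4 decimal places: P(Rail signal shows false clear) ≈ 0.6191.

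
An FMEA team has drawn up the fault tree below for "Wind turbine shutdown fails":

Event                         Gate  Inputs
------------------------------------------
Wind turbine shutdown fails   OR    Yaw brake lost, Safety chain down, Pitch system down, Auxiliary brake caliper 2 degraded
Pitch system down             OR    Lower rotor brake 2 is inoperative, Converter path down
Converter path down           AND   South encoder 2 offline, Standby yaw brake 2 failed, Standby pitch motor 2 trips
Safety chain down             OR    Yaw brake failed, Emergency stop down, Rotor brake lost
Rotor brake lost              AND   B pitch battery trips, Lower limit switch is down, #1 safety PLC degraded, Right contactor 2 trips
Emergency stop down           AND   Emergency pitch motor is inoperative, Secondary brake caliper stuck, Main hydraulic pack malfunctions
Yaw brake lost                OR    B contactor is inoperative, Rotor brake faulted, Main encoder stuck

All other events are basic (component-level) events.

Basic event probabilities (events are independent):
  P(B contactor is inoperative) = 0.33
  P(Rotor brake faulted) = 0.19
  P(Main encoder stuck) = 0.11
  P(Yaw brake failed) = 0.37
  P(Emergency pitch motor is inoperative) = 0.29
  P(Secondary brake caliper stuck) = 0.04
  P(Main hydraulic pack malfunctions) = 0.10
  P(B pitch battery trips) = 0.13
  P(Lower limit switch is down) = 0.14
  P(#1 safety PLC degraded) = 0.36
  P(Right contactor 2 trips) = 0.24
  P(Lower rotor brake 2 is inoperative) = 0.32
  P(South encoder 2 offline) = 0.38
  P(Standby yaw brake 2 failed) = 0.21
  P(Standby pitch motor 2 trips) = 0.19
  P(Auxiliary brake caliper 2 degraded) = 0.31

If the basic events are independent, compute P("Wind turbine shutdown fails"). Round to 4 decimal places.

P(Yaw brake lost) [OR] = 1 − (1−0.33) × (1−0.19) × (1−0.11) = 0.516997
P(Emergency stop down) [AND] = 0.29 × 0.04 × 0.10 = 0.001160
P(Rotor brake lost) [AND] = 0.13 × 0.14 × 0.36 × 0.24 = 0.001572
P(Safety chain down) [OR] = 1 − (1−0.37) × (1−0.001160) × (1−0.001572) = 0.371720
P(Converter path down) [AND] = 0.38 × 0.21 × 0.19 = 0.015162
P(Pitch system down) [OR] = 1 − (1−0.32) × (1−0.015162) = 0.330310
P(Wind turbine shutdown fails) [OR] = 1 − (1−0.516997) × (1−0.371720) × (1−0.330310) × (1−0.31) = 0.859775
Rounded to 4 decimal places: P(Wind turbine shutdown fails) ≈ 0.8598.

0.8598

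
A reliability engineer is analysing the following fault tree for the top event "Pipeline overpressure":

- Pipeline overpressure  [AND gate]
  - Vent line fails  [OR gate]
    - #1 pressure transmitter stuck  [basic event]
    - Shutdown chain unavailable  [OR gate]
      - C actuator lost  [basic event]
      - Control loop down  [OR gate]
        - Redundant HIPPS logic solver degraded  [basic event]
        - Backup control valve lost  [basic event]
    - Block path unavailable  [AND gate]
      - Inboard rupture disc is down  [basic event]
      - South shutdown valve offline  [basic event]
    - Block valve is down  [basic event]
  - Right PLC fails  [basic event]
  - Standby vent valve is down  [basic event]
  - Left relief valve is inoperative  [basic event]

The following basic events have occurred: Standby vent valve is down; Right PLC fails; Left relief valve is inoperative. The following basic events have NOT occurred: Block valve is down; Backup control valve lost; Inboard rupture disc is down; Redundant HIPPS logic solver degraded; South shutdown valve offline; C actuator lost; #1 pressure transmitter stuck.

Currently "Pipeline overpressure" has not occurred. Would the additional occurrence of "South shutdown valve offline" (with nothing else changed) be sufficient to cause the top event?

Counterfactual: set "South shutdown valve offline" to occurred.
Control loop down [OR]: Redundant HIPPS logic solver degraded=not, Backup control valve lost=not → no input occurs → does not occur.
Shutdown chain unavailable [OR]: C actuator lost=not, Control loop down=not → no input occurs → does not occur.
Block path unavailable [AND]: Inboard rupture disc is down=not, South shutdown valve offline=occurs → not all inputs occur → does not occur.
Vent line fails [OR]: #1 pressure transmitter stuck=not, Shutdown chain unavailable=not, Block path unavailable=not, Block valve is down=not → no input occurs → does not occur.
Pipeline overpressure [AND]: Vent line fails=not, Right PLC fails=occurs, Standby vent valve is down=occurs, Left relief valve is inoperative=occurs → not all inputs occur → does not occur.

No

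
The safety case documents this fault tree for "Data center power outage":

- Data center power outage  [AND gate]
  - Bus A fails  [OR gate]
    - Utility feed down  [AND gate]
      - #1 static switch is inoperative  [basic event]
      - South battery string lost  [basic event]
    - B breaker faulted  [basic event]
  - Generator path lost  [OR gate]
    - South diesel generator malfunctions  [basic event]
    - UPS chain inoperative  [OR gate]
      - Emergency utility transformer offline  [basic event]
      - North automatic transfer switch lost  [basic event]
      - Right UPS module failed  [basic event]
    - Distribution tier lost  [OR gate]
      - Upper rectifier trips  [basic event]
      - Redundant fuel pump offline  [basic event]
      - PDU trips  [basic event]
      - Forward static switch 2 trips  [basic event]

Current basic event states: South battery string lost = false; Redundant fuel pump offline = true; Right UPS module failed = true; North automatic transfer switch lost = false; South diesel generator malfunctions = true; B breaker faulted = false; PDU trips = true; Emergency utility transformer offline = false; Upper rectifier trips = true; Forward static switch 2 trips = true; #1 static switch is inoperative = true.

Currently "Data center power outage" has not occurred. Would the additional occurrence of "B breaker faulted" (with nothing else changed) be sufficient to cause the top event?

Yes

Counterfactual: set "B breaker faulted" to occurred.
Utility feed down [AND]: #1 static switch is inoperative=occurs, South battery string lost=not → not all inputs occur → does not occur.
Bus A fails [OR]: Utility feed down=not, B breaker faulted=occurs → at least one input occurs → occurs.
UPS chain inoperative [OR]: Emergency utility transformer offline=not, North automatic transfer switch lost=not, Right UPS module failed=occurs → at least one input occurs → occurs.
Distribution tier lost [OR]: Upper rectifier trips=occurs, Redundant fuel pump offline=occurs, PDU trips=occurs, Forward static switch 2 trips=occurs → at least one input occurs → occurs.
Generator path lost [OR]: South diesel generator malfunctions=occurs, UPS chain inoperative=occurs, Distribution tier lost=occurs → at least one input occurs → occurs.
Data center power outage [AND]: Bus A fails=occurs, Generator path lost=occurs → all inputs occur → occurs.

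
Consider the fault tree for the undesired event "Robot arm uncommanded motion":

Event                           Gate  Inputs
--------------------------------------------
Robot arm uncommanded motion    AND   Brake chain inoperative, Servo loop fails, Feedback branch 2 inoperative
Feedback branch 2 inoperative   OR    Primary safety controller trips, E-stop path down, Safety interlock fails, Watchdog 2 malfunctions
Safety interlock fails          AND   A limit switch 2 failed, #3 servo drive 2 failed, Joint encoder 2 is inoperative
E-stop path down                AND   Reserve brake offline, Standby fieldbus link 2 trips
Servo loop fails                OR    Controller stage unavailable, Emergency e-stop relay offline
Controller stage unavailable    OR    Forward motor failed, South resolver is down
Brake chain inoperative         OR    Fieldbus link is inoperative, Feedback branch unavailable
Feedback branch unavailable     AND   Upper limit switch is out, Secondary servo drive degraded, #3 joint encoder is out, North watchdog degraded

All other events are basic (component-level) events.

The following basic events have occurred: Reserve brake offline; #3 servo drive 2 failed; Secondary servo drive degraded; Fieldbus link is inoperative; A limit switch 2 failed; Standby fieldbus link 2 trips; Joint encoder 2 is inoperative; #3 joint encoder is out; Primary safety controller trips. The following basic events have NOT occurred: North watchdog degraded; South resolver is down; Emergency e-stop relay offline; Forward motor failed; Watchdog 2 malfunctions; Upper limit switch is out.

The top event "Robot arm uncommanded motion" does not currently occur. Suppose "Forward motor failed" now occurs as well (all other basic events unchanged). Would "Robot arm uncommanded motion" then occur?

Counterfactual: set "Forward motor failed" to occurred.
Feedback branch unavailable [AND]: Upper limit switch is out=not, Secondary servo drive degraded=occurs, #3 joint encoder is out=occurs, North watchdog degraded=not → not all inputs occur → does not occur.
Brake chain inoperative [OR]: Fieldbus link is inoperative=occurs, Feedback branch unavailable=not → at least one input occurs → occurs.
Controller stage unavailable [OR]: Forward motor failed=occurs, South resolver is down=not → at least one input occurs → occurs.
Servo loop fails [OR]: Controller stage unavailable=occurs, Emergency e-stop relay offline=not → at least one input occurs → occurs.
E-stop path down [AND]: Reserve brake offline=occurs, Standby fieldbus link 2 trips=occurs → all inputs occur → occurs.
Safety interlock fails [AND]: A limit switch 2 failed=occurs, #3 servo drive 2 failed=occurs, Joint encoder 2 is inoperative=occurs → all inputs occur → occurs.
Feedback branch 2 inoperative [OR]: Primary safety controller trips=occurs, E-stop path down=occurs, Safety interlock fails=occurs, Watchdog 2 malfunctions=not → at least one input occurs → occurs.
Robot arm uncommanded motion [AND]: Brake chain inoperative=occurs, Servo loop fails=occurs, Feedback branch 2 inoperative=occurs → all inputs occur → occurs.

Yes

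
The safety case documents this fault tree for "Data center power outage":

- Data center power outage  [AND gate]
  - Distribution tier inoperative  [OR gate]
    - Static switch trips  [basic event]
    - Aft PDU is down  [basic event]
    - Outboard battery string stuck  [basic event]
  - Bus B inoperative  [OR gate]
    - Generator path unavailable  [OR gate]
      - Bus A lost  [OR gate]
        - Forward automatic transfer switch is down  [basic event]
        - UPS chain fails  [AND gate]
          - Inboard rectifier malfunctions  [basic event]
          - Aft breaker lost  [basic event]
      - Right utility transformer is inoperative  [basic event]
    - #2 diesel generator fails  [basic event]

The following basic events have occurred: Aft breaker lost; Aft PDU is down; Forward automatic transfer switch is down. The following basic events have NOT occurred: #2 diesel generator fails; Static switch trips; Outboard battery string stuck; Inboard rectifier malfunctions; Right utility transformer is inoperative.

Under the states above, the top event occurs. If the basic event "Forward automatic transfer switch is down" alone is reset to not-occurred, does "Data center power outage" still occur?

Counterfactual: set "Forward automatic transfer switch is down" to not occurred.
Distribution tier inoperative [OR]: Static switch trips=not, Aft PDU is down=occurs, Outboard battery string stuck=not → at least one input occurs → occurs.
UPS chain fails [AND]: Inboard rectifier malfunctions=not, Aft breaker lost=occurs → not all inputs occur → does not occur.
Bus A lost [OR]: Forward automatic transfer switch is down=not, UPS chain fails=not → no input occurs → does not occur.
Generator path unavailable [OR]: Bus A lost=not, Right utility transformer is inoperative=not → no input occurs → does not occur.
Bus B inoperative [OR]: Generator path unavailable=not, #2 diesel generator fails=not → no input occurs → does not occur.
Data center power outage [AND]: Distribution tier inoperative=occurs, Bus B inoperative=not → not all inputs occur → does not occur.

No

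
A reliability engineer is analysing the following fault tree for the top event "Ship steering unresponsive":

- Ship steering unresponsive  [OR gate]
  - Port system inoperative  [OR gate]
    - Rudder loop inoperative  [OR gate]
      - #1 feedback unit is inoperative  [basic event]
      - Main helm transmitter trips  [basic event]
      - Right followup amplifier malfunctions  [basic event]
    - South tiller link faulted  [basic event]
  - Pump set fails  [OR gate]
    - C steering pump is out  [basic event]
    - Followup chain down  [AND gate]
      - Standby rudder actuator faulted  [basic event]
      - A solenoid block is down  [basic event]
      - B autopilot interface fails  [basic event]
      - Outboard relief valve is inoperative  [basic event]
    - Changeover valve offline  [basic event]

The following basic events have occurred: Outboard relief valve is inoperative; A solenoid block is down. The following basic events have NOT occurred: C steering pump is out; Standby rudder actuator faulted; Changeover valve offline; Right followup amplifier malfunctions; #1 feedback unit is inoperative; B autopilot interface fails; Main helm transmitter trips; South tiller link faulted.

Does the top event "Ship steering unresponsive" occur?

No

Rudder loop inoperative [OR]: #1 feedback unit is inoperative=not, Main helm transmitter trips=not, Right followup amplifier malfunctions=not → no input occurs → does not occur.
Port system inoperative [OR]: Rudder loop inoperative=not, South tiller link faulted=not → no input occurs → does not occur.
Followup chain down [AND]: Standby rudder actuator faulted=not, A solenoid block is down=occurs, B autopilot interface fails=not, Outboard relief valve is inoperative=occurs → not all inputs occur → does not occur.
Pump set fails [OR]: C steering pump is out=not, Followup chain down=not, Changeover valve offline=not → no input occurs → does not occur.
Ship steering unresponsive [OR]: Port system inoperative=not, Pump set fails=not → no input occurs → does not occur.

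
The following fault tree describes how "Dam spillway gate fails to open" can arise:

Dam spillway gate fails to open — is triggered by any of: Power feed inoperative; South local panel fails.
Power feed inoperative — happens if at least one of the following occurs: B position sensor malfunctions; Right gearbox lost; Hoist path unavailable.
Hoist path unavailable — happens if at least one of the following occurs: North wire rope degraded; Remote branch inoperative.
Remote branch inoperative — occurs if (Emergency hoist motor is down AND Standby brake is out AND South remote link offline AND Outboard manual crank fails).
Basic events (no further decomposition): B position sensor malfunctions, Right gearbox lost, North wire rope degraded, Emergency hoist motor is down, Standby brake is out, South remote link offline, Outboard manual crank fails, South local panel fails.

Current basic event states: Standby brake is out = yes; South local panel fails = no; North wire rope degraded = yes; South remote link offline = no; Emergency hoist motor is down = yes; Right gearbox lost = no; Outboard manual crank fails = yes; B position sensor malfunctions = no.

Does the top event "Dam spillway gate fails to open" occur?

Remote branch inoperative [AND]: Emergency hoist motor is down=occurs, Standby brake is out=occurs, South remote link offline=not, Outboard manual crank fails=occurs → not all inputs occur → does not occur.
Hoist path unavailable [OR]: North wire rope degraded=occurs, Remote branch inoperative=not → at least one input occurs → occurs.
Power feed inoperative [OR]: B position sensor malfunctions=not, Right gearbox lost=not, Hoist path unavailable=occurs → at least one input occurs → occurs.
Dam spillway gate fails to open [OR]: Power feed inoperative=occurs, South local panel fails=not → at least one input occurs → occurs.

Yes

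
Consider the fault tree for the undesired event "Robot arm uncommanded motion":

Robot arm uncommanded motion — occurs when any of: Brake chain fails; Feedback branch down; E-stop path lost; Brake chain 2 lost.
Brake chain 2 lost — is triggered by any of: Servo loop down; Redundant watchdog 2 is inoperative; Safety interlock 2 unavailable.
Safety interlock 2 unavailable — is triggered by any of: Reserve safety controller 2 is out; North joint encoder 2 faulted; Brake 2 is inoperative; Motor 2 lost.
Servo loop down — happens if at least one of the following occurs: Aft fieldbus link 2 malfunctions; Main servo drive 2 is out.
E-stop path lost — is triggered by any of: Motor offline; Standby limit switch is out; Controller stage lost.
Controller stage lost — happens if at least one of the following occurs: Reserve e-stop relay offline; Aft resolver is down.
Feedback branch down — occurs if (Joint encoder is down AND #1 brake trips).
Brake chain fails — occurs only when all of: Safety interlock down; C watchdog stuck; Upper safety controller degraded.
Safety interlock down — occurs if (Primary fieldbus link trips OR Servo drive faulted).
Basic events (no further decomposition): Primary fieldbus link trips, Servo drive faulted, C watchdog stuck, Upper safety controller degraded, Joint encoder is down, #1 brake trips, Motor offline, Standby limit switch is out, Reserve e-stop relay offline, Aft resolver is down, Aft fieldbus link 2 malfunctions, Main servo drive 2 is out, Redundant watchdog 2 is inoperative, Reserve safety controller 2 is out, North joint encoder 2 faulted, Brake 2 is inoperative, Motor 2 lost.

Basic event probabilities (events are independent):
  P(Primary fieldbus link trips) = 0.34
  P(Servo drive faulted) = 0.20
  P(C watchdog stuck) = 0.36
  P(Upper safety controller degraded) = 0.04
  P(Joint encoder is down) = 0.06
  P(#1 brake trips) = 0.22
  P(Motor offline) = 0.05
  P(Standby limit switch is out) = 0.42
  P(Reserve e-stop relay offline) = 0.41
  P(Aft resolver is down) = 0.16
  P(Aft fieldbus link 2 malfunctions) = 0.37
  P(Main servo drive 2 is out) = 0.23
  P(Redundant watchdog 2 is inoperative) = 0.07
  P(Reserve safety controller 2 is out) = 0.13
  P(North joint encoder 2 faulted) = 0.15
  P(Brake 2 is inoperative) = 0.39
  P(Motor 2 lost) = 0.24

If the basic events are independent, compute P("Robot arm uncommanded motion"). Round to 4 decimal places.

0.9586

P(Safety interlock down) [OR] = 1 − (1−0.34) × (1−0.20) = 0.472000
P(Brake chain fails) [AND] = 0.472000 × 0.36 × 0.04 = 0.006797
P(Feedback branch down) [AND] = 0.06 × 0.22 = 0.013200
P(Controller stage lost) [OR] = 1 − (1−0.41) × (1−0.16) = 0.504400
P(E-stop path lost) [OR] = 1 − (1−0.05) × (1−0.42) × (1−0.504400) = 0.726924
P(Servo loop down) [OR] = 1 − (1−0.37) × (1−0.23) = 0.514900
P(Safety interlock 2 unavailable) [OR] = 1 − (1−0.13) × (1−0.15) × (1−0.39) × (1−0.24) = 0.657168
P(Brake chain 2 lost) [OR] = 1 − (1−0.514900) × (1−0.07) × (1−0.657168) = 0.845334
P(Robot arm uncommanded motion) [OR] = 1 − (1−0.006797) × (1−0.013200) × (1−0.726924) × (1−0.845334) = 0.958605
Rounded to 4 decimal places: P(Robot arm uncommanded motion) ≈ 0.9586.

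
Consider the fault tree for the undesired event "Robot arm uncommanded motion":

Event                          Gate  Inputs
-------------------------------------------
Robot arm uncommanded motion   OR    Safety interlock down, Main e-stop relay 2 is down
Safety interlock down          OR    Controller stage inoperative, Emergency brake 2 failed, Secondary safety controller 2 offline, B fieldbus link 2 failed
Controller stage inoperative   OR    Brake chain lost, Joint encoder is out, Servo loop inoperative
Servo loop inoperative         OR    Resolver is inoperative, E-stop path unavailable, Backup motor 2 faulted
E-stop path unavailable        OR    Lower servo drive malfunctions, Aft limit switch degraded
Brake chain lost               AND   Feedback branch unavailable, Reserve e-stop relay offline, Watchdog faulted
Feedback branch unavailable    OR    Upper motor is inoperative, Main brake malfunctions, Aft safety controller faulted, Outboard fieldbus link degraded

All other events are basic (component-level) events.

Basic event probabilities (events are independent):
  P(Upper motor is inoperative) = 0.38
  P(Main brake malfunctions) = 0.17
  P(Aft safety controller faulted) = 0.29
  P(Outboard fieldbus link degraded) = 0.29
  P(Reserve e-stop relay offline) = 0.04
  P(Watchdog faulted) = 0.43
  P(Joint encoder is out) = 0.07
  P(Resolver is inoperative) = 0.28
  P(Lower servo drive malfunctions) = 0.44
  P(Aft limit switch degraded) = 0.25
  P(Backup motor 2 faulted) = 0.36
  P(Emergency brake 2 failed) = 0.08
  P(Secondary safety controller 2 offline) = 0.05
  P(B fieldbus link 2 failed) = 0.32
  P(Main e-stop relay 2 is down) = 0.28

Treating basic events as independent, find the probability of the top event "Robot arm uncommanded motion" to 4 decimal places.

0.9240

P(Feedback branch unavailable) [OR] = 1 − (1−0.38) × (1−0.17) × (1−0.29) × (1−0.29) = 0.740590
P(Brake chain lost) [AND] = 0.740590 × 0.04 × 0.43 = 0.012738
P(E-stop path unavailable) [OR] = 1 − (1−0.44) × (1−0.25) = 0.580000
P(Servo loop inoperative) [OR] = 1 − (1−0.28) × (1−0.580000) × (1−0.36) = 0.806464
P(Controller stage inoperative) [OR] = 1 − (1−0.012738) × (1−0.07) × (1−0.806464) = 0.822304
P(Safety interlock down) [OR] = 1 − (1−0.822304) × (1−0.08) × (1−0.05) × (1−0.32) = 0.894392
P(Robot arm uncommanded motion) [OR] = 1 − (1−0.894392) × (1−0.28) = 0.923962
Rounded to 4 decimal places: P(Robot arm uncommanded motion) ≈ 0.9240.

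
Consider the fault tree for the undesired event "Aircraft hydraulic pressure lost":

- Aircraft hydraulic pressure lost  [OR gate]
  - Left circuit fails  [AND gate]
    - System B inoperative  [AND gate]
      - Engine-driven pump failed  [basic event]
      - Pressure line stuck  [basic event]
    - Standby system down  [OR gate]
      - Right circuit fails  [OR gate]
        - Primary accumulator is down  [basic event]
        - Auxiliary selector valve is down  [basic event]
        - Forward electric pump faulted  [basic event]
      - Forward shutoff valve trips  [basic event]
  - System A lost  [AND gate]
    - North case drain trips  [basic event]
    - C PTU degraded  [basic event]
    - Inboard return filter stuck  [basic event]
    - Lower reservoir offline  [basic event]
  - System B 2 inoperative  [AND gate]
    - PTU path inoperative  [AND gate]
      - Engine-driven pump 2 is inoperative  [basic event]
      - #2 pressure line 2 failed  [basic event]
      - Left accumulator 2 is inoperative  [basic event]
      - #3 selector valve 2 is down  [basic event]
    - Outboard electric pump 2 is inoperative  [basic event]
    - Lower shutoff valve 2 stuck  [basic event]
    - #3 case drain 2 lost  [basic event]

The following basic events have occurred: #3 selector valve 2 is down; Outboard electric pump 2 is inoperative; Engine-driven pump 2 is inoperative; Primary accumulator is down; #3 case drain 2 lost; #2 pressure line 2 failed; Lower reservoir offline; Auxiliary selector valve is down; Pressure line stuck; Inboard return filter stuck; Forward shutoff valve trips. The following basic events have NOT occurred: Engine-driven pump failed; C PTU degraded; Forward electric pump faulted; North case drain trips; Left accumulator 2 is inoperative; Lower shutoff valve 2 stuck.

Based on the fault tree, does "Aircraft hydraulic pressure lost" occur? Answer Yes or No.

System B inoperative [AND]: Engine-driven pump failed=not, Pressure line stuck=occurs → not all inputs occur → does not occur.
Right circuit fails [OR]: Primary accumulator is down=occurs, Auxiliary selector valve is down=occurs, Forward electric pump faulted=not → at least one input occurs → occurs.
Standby system down [OR]: Right circuit fails=occurs, Forward shutoff valve trips=occurs → at least one input occurs → occurs.
Left circuit fails [AND]: System B inoperative=not, Standby system down=occurs → not all inputs occur → does not occur.
System A lost [AND]: North case drain trips=not, C PTU degraded=not, Inboard return filter stuck=occurs, Lower reservoir offline=occurs → not all inputs occur → does not occur.
PTU path inoperative [AND]: Engine-driven pump 2 is inoperative=occurs, #2 pressure line 2 failed=occurs, Left accumulator 2 is inoperative=not, #3 selector valve 2 is down=occurs → not all inputs occur → does not occur.
System B 2 inoperative [AND]: PTU path inoperative=not, Outboard electric pump 2 is inoperative=occurs, Lower shutoff valve 2 stuck=not, #3 case drain 2 lost=occurs → not all inputs occur → does not occur.
Aircraft hydraulic pressure lost [OR]: Left circuit fails=not, System A lost=not, System B 2 inoperative=not → no input occurs → does not occur.

No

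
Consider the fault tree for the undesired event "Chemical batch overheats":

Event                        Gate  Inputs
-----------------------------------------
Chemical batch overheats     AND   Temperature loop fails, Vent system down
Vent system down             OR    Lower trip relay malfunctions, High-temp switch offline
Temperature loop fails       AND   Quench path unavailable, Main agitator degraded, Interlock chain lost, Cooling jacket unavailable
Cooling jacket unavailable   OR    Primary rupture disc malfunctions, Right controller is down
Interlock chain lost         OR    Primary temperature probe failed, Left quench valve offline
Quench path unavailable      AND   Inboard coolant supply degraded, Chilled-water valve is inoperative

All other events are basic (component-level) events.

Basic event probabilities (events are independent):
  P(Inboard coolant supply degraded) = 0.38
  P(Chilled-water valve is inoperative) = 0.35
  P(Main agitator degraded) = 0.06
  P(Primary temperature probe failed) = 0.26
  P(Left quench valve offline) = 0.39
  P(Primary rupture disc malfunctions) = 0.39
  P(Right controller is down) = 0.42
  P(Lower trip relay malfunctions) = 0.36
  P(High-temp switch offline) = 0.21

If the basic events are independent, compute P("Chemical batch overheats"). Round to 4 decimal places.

0.0014

P(Quench path unavailable) [AND] = 0.38 × 0.35 = 0.133000
P(Interlock chain lost) [OR] = 1 − (1−0.26) × (1−0.39) = 0.548600
P(Cooling jacket unavailable) [OR] = 1 − (1−0.39) × (1−0.42) = 0.646200
P(Temperature loop fails) [AND] = 0.133000 × 0.06 × 0.548600 × 0.646200 = 0.002829
P(Vent system down) [OR] = 1 − (1−0.36) × (1−0.21) = 0.494400
P(Chemical batch overheats) [AND] = 0.002829 × 0.494400 = 0.001399
Rounded to 4 decimal places: P(Chemical batch overheats) ≈ 0.0014.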